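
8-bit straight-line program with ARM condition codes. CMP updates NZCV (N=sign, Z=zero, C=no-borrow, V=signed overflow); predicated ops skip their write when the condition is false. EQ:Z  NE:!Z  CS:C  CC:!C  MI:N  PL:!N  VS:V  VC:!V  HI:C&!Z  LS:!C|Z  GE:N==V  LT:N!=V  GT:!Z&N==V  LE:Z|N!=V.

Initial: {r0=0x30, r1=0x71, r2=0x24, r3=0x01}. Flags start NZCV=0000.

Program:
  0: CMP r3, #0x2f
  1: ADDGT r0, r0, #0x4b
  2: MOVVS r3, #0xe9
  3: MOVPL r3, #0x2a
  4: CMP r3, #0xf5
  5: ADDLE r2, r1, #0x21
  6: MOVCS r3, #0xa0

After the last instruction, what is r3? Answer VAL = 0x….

[0] flags=1000 → (cmp)
[1] flags=1000 GT?F → skip
[2] flags=1000 VS?F → skip
[3] flags=1000 PL?F → skip
[4] flags=0000 → (cmp)
[5] flags=0000 LE?F → skip
[6] flags=0000 CS?F → skip

VAL = 0x01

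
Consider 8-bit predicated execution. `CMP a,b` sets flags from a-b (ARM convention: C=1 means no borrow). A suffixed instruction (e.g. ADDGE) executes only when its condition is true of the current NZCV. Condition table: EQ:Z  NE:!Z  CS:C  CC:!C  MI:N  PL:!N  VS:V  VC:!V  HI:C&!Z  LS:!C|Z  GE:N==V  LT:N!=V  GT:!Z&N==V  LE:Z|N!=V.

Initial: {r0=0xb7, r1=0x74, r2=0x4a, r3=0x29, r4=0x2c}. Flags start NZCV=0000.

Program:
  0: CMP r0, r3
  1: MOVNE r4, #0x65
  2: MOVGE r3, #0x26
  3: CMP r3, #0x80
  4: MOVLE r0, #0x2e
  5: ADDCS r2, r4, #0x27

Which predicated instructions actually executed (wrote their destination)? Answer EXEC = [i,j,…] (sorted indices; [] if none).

[0] flags=1010 → (cmp)
[1] flags=1010 NE?T → r4=0x65
[2] flags=1010 GE?F → skip
[3] flags=1001 → (cmp)
[4] flags=1001 LE?F → skip
[5] flags=1001 CS?F → skip

EXEC = [1]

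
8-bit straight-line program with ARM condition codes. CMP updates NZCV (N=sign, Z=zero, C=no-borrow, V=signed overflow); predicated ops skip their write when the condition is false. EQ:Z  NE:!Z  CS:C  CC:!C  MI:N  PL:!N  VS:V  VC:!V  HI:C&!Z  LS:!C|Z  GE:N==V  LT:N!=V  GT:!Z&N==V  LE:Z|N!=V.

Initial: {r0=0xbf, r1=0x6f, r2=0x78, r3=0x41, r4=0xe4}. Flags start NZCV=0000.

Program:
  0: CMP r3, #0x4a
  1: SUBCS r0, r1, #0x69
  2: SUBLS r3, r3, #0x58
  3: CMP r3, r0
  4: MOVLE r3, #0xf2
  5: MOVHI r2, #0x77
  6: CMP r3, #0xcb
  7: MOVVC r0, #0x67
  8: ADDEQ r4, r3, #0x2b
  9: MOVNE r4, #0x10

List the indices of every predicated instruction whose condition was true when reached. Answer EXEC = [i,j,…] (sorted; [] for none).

EXEC = [2,5,7,9]

0: ✓ CMP  NZCV=1000
1: · SUBCS
2: ✓ SUBLS  r3←0xe9
3: ✓ CMP  NZCV=0010
4: · MOVLE
5: ✓ MOVHI  r2←0x77
6: ✓ CMP  NZCV=0010
7: ✓ MOVVC  r0←0x67
8: · ADDEQ
9: ✓ MOVNE  r4←0x10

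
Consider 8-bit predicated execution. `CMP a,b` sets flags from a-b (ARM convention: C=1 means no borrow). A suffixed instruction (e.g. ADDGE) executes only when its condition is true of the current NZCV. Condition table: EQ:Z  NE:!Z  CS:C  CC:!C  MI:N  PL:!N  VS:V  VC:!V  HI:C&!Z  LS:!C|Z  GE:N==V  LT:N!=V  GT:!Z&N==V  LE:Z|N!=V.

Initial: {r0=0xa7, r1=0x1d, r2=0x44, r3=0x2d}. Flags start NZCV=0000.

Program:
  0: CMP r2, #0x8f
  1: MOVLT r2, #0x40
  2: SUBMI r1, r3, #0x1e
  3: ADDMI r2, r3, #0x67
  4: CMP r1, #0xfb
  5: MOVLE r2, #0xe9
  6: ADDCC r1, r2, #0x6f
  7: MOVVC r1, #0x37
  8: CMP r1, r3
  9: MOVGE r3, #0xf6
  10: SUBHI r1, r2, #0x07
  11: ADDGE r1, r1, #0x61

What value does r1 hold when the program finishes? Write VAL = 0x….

0: ✓ CMP  NZCV=1001
1: · MOVLT
2: ✓ SUBMI  r1←0x0f
3: ✓ ADDMI  r2←0x94
4: ✓ CMP  NZCV=0000
5: · MOVLE
6: ✓ ADDCC  r1←0x03
7: ✓ MOVVC  r1←0x37
8: ✓ CMP  NZCV=0010
9: ✓ MOVGE  r3←0xf6
10: ✓ SUBHI  r1←0x8d
11: ✓ ADDGE  r1←0xee

VAL = 0xee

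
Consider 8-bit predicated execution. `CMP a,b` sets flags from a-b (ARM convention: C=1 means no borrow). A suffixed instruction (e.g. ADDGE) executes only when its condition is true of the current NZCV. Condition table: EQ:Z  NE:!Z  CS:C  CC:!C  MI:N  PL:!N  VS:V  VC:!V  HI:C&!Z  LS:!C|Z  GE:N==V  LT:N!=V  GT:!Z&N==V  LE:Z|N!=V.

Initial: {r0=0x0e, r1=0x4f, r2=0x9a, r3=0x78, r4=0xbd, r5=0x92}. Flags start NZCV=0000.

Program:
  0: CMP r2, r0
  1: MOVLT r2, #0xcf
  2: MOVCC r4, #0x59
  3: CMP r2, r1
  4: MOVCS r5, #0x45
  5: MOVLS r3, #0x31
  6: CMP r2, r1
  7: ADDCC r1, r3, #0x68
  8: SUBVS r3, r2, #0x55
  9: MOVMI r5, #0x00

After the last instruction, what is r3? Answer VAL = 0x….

0: ✓ CMP  NZCV=1010
1: ✓ MOVLT  r2←0xcf
2: · MOVCC
3: ✓ CMP  NZCV=1010
4: ✓ MOVCS  r5←0x45
5: · MOVLS
6: ✓ CMP  NZCV=1010
7: · ADDCC
8: · SUBVS
9: ✓ MOVMI  r5←0x00

VAL = 0x78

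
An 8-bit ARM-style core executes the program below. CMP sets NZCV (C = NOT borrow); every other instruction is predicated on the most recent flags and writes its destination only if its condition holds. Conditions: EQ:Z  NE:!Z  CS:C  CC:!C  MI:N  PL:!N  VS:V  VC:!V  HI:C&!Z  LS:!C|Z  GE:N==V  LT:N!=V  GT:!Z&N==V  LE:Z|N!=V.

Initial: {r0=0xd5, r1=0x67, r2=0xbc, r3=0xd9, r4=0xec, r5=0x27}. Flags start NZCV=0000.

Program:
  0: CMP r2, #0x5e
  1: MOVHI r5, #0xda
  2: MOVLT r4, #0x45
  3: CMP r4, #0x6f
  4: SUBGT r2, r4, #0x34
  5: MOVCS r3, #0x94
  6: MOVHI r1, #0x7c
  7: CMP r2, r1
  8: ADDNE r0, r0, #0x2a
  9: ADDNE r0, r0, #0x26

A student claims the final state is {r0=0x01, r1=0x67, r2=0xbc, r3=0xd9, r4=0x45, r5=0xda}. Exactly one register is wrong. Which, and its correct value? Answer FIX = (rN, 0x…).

[0] flags=0011 → (cmp)
[1] flags=0011 HI?T → r5=0xda
[2] flags=0011 LT?T → r4=0x45
[3] flags=1000 → (cmp)
[4] flags=1000 GT?F → skip
[5] flags=1000 CS?F → skip
[6] flags=1000 HI?F → skip
[7] flags=0011 → (cmp)
[8] flags=0011 NE?T → r0=0xff
[9] flags=0011 NE?T → r0=0x25

FIX = (r0, 0x25)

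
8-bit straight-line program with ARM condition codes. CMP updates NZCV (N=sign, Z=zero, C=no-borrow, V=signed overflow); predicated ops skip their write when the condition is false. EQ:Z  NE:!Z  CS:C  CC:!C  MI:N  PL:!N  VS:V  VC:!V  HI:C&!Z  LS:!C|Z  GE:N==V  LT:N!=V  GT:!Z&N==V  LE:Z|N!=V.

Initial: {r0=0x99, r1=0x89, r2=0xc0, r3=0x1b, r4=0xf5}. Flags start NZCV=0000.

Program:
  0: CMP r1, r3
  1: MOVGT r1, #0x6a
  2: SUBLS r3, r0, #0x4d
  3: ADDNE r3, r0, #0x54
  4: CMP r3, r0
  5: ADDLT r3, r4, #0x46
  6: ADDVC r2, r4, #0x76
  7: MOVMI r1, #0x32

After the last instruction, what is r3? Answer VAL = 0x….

[0] flags=0011 → (cmp)
[1] flags=0011 GT?F → skip
[2] flags=0011 LS?F → skip
[3] flags=0011 NE?T → r3=0xed
[4] flags=0010 → (cmp)
[5] flags=0010 LT?F → skip
[6] flags=0010 VC?T → r2=0x6b
[7] flags=0010 MI?F → skip

VAL = 0xed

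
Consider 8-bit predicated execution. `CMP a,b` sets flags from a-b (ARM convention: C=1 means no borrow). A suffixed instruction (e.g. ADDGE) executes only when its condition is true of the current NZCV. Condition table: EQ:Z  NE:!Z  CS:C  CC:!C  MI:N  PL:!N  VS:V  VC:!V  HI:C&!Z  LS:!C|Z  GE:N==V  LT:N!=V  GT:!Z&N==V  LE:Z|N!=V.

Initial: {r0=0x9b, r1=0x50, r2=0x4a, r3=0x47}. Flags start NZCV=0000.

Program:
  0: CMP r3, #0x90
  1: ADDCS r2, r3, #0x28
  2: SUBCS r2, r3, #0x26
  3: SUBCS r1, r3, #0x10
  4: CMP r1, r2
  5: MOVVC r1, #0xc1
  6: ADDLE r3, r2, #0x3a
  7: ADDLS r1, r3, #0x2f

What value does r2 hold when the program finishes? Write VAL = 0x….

0: ✓ CMP  NZCV=1001
1: · ADDCS
2: · SUBCS
3: · SUBCS
4: ✓ CMP  NZCV=0010
5: ✓ MOVVC  r1←0xc1
6: · ADDLE
7: · ADDLS

VAL = 0x4a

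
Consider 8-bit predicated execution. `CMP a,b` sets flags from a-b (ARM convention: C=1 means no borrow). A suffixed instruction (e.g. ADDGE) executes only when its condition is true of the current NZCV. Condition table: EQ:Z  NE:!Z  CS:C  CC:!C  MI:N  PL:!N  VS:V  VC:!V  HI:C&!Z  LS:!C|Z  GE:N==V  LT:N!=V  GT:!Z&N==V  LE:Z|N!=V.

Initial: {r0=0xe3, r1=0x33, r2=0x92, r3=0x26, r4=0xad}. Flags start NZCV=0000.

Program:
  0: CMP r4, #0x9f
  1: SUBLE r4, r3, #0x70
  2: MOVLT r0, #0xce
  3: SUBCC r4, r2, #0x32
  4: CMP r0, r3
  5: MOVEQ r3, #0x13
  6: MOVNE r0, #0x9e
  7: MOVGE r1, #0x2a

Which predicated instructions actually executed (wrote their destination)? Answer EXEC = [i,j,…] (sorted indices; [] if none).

EXEC = [6]

0: ✓ CMP  NZCV=0010
1: · SUBLE
2: · MOVLT
3: · SUBCC
4: ✓ CMP  NZCV=1010
5: · MOVEQ
6: ✓ MOVNE  r0←0x9e
7: · MOVGE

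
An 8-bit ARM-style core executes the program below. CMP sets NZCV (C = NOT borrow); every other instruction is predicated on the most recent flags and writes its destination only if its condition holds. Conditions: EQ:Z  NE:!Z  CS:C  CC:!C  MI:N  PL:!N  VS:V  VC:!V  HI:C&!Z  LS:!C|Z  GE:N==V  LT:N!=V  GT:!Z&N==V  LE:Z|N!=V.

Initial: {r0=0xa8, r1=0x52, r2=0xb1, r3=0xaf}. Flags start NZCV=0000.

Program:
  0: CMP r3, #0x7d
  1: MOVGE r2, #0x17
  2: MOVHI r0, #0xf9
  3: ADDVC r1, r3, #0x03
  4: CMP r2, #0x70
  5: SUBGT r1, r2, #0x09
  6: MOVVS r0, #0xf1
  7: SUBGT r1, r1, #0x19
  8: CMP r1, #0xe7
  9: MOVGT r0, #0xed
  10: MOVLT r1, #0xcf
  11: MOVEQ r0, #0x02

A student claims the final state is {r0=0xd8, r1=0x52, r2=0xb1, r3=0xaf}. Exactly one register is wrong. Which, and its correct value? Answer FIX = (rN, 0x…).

FIX = (r0, 0xed)

0: ✓ CMP  NZCV=0011
1: · MOVGE
2: ✓ MOVHI  r0←0xf9
3: · ADDVC
4: ✓ CMP  NZCV=0011
5: · SUBGT
6: ✓ MOVVS  r0←0xf1
7: · SUBGT
8: ✓ CMP  NZCV=0000
9: ✓ MOVGT  r0←0xed
10: · MOVLT
11: · MOVEQ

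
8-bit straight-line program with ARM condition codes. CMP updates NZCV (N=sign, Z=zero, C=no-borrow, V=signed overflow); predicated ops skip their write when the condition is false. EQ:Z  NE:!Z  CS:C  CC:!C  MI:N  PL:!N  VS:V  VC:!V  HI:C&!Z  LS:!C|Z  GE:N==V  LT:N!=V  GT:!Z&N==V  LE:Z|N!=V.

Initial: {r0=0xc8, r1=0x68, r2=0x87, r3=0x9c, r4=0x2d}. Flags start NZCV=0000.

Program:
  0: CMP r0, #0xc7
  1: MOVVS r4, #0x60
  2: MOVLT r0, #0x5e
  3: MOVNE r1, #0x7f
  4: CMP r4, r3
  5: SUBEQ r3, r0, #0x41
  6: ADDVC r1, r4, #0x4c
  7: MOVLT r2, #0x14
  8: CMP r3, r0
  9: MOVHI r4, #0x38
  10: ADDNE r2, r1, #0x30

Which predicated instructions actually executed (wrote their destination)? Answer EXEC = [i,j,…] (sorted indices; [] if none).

0: ✓ CMP  NZCV=0010
1: · MOVVS
2: · MOVLT
3: ✓ MOVNE  r1←0x7f
4: ✓ CMP  NZCV=1001
5: · SUBEQ
6: · ADDVC
7: · MOVLT
8: ✓ CMP  NZCV=1000
9: · MOVHI
10: ✓ ADDNE  r2←0xaf

EXEC = [3,10]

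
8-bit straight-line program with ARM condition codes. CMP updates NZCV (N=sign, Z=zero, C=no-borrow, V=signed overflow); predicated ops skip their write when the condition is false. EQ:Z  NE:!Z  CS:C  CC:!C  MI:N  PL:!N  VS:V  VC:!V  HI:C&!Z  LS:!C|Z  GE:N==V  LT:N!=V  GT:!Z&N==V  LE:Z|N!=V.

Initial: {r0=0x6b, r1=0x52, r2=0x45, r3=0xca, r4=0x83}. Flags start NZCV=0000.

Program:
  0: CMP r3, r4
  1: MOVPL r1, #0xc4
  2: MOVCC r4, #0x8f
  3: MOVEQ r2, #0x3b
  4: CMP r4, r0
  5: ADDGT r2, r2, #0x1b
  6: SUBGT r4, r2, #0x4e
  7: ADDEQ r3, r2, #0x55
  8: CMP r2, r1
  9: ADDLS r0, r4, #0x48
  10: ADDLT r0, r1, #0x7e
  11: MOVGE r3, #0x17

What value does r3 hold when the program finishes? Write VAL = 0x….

VAL = 0x17

0: ✓ CMP  NZCV=0010
1: ✓ MOVPL  r1←0xc4
2: · MOVCC
3: · MOVEQ
4: ✓ CMP  NZCV=0011
5: · ADDGT
6: · SUBGT
7: · ADDEQ
8: ✓ CMP  NZCV=1001
9: ✓ ADDLS  r0←0xcb
10: · ADDLT
11: ✓ MOVGE  r3←0x17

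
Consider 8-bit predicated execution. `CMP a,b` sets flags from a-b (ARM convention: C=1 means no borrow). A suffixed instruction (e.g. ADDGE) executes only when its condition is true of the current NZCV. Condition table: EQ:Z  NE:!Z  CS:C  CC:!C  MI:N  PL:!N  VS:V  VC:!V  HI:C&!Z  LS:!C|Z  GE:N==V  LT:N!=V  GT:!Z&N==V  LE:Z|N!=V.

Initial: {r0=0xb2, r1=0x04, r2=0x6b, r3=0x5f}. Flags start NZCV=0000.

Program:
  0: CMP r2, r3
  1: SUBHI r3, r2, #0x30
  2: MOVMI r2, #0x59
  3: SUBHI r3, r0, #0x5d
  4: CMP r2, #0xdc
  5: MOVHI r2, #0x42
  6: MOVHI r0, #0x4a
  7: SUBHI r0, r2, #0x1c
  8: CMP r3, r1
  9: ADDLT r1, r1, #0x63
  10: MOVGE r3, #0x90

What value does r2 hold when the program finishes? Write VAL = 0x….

[0] flags=0010 → (cmp)
[1] flags=0010 HI?T → r3=0x3b
[2] flags=0010 MI?F → skip
[3] flags=0010 HI?T → r3=0x55
[4] flags=1001 → (cmp)
[5] flags=1001 HI?F → skip
[6] flags=1001 HI?F → skip
[7] flags=1001 HI?F → skip
[8] flags=0010 → (cmp)
[9] flags=0010 LT?F → skip
[10] flags=0010 GE?T → r3=0x90

VAL = 0x6b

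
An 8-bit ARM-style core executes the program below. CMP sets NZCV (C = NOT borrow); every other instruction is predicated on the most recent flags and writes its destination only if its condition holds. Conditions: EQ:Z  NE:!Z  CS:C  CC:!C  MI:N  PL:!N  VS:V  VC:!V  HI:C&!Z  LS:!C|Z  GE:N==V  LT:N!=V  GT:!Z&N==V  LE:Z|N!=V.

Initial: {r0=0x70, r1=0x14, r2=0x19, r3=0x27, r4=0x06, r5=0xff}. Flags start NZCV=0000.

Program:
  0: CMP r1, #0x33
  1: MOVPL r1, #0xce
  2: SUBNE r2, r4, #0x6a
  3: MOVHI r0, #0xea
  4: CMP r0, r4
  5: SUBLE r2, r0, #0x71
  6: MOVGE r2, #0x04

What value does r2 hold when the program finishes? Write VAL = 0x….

0: ✓ CMP  NZCV=1000
1: · MOVPL
2: ✓ SUBNE  r2←0x9c
3: · MOVHI
4: ✓ CMP  NZCV=0010
5: · SUBLE
6: ✓ MOVGE  r2←0x04

VAL = 0x04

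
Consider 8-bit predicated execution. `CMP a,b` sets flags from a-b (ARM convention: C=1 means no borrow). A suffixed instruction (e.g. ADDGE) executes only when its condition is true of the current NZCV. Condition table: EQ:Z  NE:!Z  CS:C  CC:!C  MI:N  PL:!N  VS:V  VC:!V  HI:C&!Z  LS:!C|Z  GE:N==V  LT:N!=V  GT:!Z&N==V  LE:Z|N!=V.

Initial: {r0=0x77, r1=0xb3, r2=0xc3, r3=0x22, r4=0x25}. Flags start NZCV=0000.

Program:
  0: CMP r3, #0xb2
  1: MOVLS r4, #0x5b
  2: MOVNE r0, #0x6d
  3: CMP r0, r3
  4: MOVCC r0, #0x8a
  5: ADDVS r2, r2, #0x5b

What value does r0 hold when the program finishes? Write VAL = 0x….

VAL = 0x6d

[0] flags=0000 → (cmp)
[1] flags=0000 LS?T → r4=0x5b
[2] flags=0000 NE?T → r0=0x6d
[3] flags=0010 → (cmp)
[4] flags=0010 CC?F → skip
[5] flags=0010 VS?F → skip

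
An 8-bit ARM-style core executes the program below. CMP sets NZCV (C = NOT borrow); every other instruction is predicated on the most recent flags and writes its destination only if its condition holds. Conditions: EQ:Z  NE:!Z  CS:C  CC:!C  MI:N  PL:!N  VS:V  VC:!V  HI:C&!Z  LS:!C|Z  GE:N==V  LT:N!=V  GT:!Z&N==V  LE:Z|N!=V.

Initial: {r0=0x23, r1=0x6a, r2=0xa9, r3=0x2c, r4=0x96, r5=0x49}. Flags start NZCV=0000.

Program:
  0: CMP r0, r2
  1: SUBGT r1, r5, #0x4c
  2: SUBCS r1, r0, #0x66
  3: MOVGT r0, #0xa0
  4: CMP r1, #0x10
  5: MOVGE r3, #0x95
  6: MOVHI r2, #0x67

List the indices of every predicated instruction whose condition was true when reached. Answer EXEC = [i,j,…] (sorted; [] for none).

EXEC = [1,3,6]

0: ✓ CMP  NZCV=0000
1: ✓ SUBGT  r1←0xfd
2: · SUBCS
3: ✓ MOVGT  r0←0xa0
4: ✓ CMP  NZCV=1010
5: · MOVGE
6: ✓ MOVHI  r2←0x67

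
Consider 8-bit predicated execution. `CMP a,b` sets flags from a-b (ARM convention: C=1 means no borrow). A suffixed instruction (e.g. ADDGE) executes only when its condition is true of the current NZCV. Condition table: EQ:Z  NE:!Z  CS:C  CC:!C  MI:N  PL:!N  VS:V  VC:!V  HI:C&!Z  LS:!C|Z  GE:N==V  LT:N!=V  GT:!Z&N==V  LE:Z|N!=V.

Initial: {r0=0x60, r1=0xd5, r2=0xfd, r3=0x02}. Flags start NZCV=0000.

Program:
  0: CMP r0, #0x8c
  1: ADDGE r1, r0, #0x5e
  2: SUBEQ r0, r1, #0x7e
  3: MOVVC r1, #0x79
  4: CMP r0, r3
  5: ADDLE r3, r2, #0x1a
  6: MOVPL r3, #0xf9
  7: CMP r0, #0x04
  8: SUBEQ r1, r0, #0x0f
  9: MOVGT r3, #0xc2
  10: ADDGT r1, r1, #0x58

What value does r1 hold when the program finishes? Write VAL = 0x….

[0] flags=1001 → (cmp)
[1] flags=1001 GE?T → r1=0xbe
[2] flags=1001 EQ?F → skip
[3] flags=1001 VC?F → skip
[4] flags=0010 → (cmp)
[5] flags=0010 LE?F → skip
[6] flags=0010 PL?T → r3=0xf9
[7] flags=0010 → (cmp)
[8] flags=0010 EQ?F → skip
[9] flags=0010 GT?T → r3=0xc2
[10] flags=0010 GT?T → r1=0x16

VAL = 0x16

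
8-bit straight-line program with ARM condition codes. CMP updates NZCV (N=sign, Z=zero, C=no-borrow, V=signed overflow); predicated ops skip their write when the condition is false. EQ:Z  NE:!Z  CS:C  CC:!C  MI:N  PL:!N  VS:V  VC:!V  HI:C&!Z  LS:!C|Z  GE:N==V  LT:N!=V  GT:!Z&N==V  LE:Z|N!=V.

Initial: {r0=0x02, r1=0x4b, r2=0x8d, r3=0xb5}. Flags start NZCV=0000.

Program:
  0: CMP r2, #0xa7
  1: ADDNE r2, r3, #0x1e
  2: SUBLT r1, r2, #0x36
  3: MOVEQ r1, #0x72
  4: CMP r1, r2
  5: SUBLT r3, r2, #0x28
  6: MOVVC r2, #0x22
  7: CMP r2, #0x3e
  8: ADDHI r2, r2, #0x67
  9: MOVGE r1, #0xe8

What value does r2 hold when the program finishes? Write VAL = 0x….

[0] flags=1000 → (cmp)
[1] flags=1000 NE?T → r2=0xd3
[2] flags=1000 LT?T → r1=0x9d
[3] flags=1000 EQ?F → skip
[4] flags=1000 → (cmp)
[5] flags=1000 LT?T → r3=0xab
[6] flags=1000 VC?T → r2=0x22
[7] flags=1000 → (cmp)
[8] flags=1000 HI?F → skip
[9] flags=1000 GE?F → skip

VAL = 0x22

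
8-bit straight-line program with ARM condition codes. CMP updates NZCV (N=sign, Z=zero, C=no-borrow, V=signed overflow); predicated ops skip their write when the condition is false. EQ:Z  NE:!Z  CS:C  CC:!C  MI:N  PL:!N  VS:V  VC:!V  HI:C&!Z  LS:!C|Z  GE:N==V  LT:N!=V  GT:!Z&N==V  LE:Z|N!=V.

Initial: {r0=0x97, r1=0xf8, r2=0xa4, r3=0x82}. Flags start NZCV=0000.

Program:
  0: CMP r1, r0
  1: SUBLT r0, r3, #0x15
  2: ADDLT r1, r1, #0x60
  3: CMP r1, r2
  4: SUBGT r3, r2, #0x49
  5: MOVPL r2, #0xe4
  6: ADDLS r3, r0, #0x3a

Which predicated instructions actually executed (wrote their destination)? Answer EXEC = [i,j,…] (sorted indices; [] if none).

EXEC = [4,5]

0: ✓ CMP  NZCV=0010
1: · SUBLT
2: · ADDLT
3: ✓ CMP  NZCV=0010
4: ✓ SUBGT  r3←0x5b
5: ✓ MOVPL  r2←0xe4
6: · ADDLS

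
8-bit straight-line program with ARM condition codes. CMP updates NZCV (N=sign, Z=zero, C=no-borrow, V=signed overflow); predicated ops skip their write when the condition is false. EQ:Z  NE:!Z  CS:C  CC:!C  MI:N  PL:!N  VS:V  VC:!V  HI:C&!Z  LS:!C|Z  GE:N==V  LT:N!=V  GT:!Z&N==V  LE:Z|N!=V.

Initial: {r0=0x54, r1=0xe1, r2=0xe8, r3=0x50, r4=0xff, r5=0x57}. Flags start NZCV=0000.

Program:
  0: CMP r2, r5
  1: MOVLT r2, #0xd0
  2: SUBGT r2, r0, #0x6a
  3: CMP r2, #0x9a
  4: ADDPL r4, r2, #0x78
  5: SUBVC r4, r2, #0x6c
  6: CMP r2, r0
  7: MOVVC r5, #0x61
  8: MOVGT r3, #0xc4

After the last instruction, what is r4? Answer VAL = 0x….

[0] flags=1010 → (cmp)
[1] flags=1010 LT?T → r2=0xd0
[2] flags=1010 GT?F → skip
[3] flags=0010 → (cmp)
[4] flags=0010 PL?T → r4=0x48
[5] flags=0010 VC?T → r4=0x64
[6] flags=0011 → (cmp)
[7] flags=0011 VC?F → skip
[8] flags=0011 GT?F → skip

VAL = 0x64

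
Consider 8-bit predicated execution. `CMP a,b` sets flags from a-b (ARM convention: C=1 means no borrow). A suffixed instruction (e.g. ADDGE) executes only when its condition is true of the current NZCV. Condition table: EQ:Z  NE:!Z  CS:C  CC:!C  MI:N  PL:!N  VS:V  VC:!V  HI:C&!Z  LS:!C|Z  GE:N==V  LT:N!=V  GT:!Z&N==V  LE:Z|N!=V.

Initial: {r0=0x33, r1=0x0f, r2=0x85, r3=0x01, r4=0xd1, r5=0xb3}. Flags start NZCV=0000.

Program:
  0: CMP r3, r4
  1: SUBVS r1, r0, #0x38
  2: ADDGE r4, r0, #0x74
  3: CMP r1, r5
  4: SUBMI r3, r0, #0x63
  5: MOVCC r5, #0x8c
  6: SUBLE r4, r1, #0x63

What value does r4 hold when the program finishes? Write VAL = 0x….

VAL = 0xa7

[0] flags=0000 → (cmp)
[1] flags=0000 VS?F → skip
[2] flags=0000 GE?T → r4=0xa7
[3] flags=0000 → (cmp)
[4] flags=0000 MI?F → skip
[5] flags=0000 CC?T → r5=0x8c
[6] flags=0000 LE?F → skip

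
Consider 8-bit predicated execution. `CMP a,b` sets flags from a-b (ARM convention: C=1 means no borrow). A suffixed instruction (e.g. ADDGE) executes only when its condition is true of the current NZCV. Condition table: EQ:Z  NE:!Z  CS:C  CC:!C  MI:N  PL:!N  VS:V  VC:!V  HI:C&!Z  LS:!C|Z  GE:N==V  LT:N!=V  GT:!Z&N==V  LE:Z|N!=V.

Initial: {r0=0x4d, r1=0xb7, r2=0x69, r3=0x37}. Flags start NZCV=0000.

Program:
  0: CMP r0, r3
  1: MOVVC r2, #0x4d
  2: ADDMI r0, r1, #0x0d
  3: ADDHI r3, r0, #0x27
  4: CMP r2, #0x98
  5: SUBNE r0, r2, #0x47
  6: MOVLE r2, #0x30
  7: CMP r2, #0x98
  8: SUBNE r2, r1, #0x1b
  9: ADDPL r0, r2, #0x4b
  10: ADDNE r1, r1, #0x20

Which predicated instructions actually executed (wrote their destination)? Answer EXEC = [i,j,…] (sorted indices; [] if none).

0: ✓ CMP  NZCV=0010
1: ✓ MOVVC  r2←0x4d
2: · ADDMI
3: ✓ ADDHI  r3←0x74
4: ✓ CMP  NZCV=1001
5: ✓ SUBNE  r0←0x06
6: · MOVLE
7: ✓ CMP  NZCV=1001
8: ✓ SUBNE  r2←0x9c
9: · ADDPL
10: ✓ ADDNE  r1←0xd7

EXEC = [1,3,5,8,10]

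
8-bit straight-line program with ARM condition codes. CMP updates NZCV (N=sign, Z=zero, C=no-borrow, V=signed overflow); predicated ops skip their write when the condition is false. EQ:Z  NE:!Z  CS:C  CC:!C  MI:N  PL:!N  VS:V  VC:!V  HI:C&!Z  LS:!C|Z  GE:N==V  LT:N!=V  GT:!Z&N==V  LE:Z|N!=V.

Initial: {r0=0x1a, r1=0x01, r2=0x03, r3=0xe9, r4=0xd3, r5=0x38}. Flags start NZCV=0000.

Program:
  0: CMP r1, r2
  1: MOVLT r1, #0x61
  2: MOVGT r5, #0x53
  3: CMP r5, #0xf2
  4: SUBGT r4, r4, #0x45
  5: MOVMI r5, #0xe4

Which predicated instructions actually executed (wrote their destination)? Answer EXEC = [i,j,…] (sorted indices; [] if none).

[0] flags=1000 → (cmp)
[1] flags=1000 LT?T → r1=0x61
[2] flags=1000 GT?F → skip
[3] flags=0000 → (cmp)
[4] flags=0000 GT?T → r4=0x8e
[5] flags=0000 MI?F → skip

EXEC = [1,4]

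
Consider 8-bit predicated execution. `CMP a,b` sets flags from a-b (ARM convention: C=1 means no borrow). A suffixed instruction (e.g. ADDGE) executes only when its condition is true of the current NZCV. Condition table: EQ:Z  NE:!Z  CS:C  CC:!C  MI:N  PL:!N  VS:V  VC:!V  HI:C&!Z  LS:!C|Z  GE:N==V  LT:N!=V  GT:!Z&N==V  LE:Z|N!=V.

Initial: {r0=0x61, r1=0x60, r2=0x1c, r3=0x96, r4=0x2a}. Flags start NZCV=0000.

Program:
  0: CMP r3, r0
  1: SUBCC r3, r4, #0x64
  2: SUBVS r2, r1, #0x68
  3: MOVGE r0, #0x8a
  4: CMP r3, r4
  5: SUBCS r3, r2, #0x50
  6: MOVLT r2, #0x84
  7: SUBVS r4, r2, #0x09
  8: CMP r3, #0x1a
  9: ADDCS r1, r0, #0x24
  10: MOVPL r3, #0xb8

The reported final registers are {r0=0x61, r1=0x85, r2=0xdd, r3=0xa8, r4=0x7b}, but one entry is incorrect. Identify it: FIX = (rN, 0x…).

FIX = (r2, 0x84)

0: ✓ CMP  NZCV=0011
1: · SUBCC
2: ✓ SUBVS  r2←0xf8
3: · MOVGE
4: ✓ CMP  NZCV=0011
5: ✓ SUBCS  r3←0xa8
6: ✓ MOVLT  r2←0x84
7: ✓ SUBVS  r4←0x7b
8: ✓ CMP  NZCV=1010
9: ✓ ADDCS  r1←0x85
10: · MOVPL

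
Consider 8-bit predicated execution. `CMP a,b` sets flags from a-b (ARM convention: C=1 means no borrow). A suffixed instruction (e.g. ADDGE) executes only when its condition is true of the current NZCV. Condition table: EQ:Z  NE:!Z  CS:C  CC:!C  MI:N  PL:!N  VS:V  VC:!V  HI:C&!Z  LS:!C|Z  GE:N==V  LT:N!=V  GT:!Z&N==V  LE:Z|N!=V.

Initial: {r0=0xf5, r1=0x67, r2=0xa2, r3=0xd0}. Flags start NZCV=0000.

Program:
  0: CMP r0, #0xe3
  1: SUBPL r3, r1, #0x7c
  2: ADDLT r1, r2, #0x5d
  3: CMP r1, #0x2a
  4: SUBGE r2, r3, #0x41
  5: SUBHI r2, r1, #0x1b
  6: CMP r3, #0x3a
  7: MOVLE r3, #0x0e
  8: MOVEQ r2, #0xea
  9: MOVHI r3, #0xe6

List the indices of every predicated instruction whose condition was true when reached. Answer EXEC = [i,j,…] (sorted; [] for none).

EXEC = [1,4,5,7,9]

0: ✓ CMP  NZCV=0010
1: ✓ SUBPL  r3←0xeb
2: · ADDLT
3: ✓ CMP  NZCV=0010
4: ✓ SUBGE  r2←0xaa
5: ✓ SUBHI  r2←0x4c
6: ✓ CMP  NZCV=1010
7: ✓ MOVLE  r3←0x0e
8: · MOVEQ
9: ✓ MOVHI  r3←0xe6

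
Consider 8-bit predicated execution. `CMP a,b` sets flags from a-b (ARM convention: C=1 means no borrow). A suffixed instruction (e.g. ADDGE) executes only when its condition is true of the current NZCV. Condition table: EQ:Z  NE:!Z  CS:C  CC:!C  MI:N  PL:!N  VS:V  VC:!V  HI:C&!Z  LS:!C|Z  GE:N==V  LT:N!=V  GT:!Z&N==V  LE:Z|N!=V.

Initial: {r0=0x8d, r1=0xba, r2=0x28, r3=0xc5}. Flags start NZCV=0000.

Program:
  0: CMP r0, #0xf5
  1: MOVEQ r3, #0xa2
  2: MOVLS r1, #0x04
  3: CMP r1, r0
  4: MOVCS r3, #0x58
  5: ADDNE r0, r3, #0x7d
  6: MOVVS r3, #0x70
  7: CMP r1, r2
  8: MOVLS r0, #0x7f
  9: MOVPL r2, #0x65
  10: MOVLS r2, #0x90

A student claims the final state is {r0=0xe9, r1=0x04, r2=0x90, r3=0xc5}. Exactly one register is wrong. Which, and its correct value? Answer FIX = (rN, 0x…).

0: ✓ CMP  NZCV=1000
1: · MOVEQ
2: ✓ MOVLS  r1←0x04
3: ✓ CMP  NZCV=0000
4: · MOVCS
5: ✓ ADDNE  r0←0x42
6: · MOVVS
7: ✓ CMP  NZCV=1000
8: ✓ MOVLS  r0←0x7f
9: · MOVPL
10: ✓ MOVLS  r2←0x90

FIX = (r0, 0x7f)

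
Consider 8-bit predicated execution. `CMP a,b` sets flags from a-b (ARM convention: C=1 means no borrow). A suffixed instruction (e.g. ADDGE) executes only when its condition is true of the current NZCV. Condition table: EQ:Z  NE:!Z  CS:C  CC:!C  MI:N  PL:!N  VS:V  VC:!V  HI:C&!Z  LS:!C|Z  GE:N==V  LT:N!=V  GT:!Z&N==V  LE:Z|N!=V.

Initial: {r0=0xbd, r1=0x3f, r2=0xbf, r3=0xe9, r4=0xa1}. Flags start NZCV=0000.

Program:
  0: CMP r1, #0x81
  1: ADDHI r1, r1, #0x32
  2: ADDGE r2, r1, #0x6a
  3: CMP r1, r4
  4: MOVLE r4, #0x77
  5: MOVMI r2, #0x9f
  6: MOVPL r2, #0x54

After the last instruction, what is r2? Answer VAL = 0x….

[0] flags=1001 → (cmp)
[1] flags=1001 HI?F → skip
[2] flags=1001 GE?T → r2=0xa9
[3] flags=1001 → (cmp)
[4] flags=1001 LE?F → skip
[5] flags=1001 MI?T → r2=0x9f
[6] flags=1001 PL?F → skip

VAL = 0x9f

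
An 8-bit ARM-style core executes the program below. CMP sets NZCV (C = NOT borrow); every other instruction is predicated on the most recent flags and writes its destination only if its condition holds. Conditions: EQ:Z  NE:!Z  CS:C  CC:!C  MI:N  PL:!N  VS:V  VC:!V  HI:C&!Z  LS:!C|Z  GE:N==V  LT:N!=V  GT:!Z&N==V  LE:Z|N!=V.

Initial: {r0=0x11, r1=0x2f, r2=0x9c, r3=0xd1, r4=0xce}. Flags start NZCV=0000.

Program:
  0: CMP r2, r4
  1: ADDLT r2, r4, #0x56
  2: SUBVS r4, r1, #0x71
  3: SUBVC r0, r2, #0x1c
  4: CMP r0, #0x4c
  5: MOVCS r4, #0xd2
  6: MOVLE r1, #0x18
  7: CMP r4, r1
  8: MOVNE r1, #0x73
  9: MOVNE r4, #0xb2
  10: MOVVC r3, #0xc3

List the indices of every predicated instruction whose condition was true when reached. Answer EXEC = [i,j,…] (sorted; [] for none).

0: ✓ CMP  NZCV=1000
1: ✓ ADDLT  r2←0x24
2: · SUBVS
3: ✓ SUBVC  r0←0x08
4: ✓ CMP  NZCV=1000
5: · MOVCS
6: ✓ MOVLE  r1←0x18
7: ✓ CMP  NZCV=1010
8: ✓ MOVNE  r1←0x73
9: ✓ MOVNE  r4←0xb2
10: ✓ MOVVC  r3←0xc3

EXEC = [1,3,6,8,9,10]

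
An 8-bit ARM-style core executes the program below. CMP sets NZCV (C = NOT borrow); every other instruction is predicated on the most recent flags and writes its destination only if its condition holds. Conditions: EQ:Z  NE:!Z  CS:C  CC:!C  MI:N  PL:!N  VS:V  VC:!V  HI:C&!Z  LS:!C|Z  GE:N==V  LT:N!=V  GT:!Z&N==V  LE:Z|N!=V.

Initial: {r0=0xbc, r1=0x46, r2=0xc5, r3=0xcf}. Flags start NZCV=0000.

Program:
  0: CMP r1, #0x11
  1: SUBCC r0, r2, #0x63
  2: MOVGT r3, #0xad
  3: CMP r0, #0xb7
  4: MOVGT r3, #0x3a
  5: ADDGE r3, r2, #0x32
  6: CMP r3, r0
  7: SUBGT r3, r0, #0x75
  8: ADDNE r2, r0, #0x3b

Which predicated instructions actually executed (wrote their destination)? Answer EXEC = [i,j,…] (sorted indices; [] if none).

0: ✓ CMP  NZCV=0010
1: · SUBCC
2: ✓ MOVGT  r3←0xad
3: ✓ CMP  NZCV=0010
4: ✓ MOVGT  r3←0x3a
5: ✓ ADDGE  r3←0xf7
6: ✓ CMP  NZCV=0010
7: ✓ SUBGT  r3←0x47
8: ✓ ADDNE  r2←0xf7

EXEC = [2,4,5,7,8]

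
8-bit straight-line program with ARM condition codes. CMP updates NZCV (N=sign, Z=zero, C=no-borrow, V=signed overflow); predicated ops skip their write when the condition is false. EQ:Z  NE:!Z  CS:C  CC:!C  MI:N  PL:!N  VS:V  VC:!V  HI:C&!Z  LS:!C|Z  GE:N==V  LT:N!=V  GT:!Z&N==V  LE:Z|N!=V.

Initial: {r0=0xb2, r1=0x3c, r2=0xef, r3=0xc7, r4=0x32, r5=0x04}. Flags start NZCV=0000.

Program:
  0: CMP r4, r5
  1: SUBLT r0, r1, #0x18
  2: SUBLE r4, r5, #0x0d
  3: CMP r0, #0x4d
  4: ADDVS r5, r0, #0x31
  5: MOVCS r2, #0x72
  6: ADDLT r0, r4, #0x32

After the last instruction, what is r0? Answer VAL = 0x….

0: ✓ CMP  NZCV=0010
1: · SUBLT
2: · SUBLE
3: ✓ CMP  NZCV=0011
4: ✓ ADDVS  r5←0xe3
5: ✓ MOVCS  r2←0x72
6: ✓ ADDLT  r0←0x64

VAL = 0x64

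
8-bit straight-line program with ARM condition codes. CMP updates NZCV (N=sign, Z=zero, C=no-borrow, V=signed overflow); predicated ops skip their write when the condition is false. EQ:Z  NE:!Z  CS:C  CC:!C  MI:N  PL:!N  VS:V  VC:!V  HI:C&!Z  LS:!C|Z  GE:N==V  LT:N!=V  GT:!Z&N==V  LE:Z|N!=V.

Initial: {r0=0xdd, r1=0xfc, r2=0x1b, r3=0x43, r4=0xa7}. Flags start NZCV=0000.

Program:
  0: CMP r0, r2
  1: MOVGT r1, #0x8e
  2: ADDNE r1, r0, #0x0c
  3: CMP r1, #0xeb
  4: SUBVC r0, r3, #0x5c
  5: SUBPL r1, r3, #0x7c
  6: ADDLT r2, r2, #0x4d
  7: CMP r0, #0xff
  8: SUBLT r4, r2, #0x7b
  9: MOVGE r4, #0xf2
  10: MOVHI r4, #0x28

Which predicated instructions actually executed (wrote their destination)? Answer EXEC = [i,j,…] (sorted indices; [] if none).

[0] flags=1010 → (cmp)
[1] flags=1010 GT?F → skip
[2] flags=1010 NE?T → r1=0xe9
[3] flags=1000 → (cmp)
[4] flags=1000 VC?T → r0=0xe7
[5] flags=1000 PL?F → skip
[6] flags=1000 LT?T → r2=0x68
[7] flags=1000 → (cmp)
[8] flags=1000 LT?T → r4=0xed
[9] flags=1000 GE?F → skip
[10] flags=1000 HI?F → skip

EXEC = [2,4,6,8]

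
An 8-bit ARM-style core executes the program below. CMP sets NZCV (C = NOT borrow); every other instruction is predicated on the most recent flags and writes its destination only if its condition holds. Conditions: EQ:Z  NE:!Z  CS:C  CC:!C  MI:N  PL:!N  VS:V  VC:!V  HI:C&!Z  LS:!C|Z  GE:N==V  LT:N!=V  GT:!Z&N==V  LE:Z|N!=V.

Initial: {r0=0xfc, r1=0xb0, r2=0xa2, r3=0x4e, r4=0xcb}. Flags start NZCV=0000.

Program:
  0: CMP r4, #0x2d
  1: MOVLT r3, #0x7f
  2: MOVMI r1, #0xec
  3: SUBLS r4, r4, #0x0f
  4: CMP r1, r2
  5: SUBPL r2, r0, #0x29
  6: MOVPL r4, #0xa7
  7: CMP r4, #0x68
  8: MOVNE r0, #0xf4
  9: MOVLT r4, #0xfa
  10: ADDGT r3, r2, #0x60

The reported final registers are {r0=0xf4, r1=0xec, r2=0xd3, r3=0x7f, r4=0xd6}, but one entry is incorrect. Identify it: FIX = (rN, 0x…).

FIX = (r4, 0xfa)

[0] flags=1010 → (cmp)
[1] flags=1010 LT?T → r3=0x7f
[2] flags=1010 MI?T → r1=0xec
[3] flags=1010 LS?F → skip
[4] flags=0010 → (cmp)
[5] flags=0010 PL?T → r2=0xd3
[6] flags=0010 PL?T → r4=0xa7
[7] flags=0011 → (cmp)
[8] flags=0011 NE?T → r0=0xf4
[9] flags=0011 LT?T → r4=0xfa
[10] flags=0011 GT?F → skip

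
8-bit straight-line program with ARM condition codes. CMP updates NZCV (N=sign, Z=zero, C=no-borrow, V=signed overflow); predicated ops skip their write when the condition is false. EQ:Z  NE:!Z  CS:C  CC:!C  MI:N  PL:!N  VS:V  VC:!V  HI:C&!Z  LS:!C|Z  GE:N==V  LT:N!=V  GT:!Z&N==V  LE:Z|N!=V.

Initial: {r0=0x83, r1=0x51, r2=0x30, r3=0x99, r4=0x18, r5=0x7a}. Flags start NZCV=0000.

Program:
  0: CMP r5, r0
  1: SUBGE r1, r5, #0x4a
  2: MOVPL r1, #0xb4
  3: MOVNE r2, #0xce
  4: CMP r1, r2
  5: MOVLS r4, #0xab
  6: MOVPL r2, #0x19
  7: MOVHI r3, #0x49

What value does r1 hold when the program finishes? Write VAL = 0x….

VAL = 0x30

0: ✓ CMP  NZCV=1001
1: ✓ SUBGE  r1←0x30
2: · MOVPL
3: ✓ MOVNE  r2←0xce
4: ✓ CMP  NZCV=0000
5: ✓ MOVLS  r4←0xab
6: ✓ MOVPL  r2←0x19
7: · MOVHI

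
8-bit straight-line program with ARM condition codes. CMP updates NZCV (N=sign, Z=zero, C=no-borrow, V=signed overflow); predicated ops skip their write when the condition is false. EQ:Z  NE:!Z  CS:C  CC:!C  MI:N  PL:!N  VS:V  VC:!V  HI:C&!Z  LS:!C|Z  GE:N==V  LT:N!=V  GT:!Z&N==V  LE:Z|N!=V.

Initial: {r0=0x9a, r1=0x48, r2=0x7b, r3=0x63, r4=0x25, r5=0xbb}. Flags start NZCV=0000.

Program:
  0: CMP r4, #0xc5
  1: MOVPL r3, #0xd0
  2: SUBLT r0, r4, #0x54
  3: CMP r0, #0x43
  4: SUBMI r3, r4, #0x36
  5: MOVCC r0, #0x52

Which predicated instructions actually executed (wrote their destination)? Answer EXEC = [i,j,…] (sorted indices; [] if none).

0: ✓ CMP  NZCV=0000
1: ✓ MOVPL  r3←0xd0
2: · SUBLT
3: ✓ CMP  NZCV=0011
4: · SUBMI
5: · MOVCC

EXEC = [1]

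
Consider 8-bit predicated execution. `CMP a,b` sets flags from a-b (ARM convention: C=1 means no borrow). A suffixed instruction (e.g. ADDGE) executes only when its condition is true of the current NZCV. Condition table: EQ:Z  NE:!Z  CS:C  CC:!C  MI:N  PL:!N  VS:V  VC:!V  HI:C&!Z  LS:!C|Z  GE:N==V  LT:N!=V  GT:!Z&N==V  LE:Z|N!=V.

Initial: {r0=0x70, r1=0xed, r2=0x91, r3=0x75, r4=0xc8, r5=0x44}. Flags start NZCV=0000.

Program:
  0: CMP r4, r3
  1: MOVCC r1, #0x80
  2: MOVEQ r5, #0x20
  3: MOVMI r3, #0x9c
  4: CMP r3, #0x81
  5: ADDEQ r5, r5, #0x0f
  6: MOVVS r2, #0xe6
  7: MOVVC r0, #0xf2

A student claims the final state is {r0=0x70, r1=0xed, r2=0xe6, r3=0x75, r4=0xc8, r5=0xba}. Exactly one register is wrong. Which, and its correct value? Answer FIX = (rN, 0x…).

0: ✓ CMP  NZCV=0011
1: · MOVCC
2: · MOVEQ
3: · MOVMI
4: ✓ CMP  NZCV=1001
5: · ADDEQ
6: ✓ MOVVS  r2←0xe6
7: · MOVVC

FIX = (r5, 0x44)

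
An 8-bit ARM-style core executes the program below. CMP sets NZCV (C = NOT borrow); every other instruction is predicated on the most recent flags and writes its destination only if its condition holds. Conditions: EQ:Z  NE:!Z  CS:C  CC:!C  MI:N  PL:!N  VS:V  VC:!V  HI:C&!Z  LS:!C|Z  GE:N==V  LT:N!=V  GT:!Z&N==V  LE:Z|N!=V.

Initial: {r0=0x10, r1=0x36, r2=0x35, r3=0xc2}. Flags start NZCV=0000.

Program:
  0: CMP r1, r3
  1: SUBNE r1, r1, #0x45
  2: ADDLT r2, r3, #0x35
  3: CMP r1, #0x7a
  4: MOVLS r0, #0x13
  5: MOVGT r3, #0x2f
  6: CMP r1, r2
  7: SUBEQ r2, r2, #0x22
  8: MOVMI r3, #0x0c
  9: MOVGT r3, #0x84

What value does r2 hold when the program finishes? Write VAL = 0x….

[0] flags=0000 → (cmp)
[1] flags=0000 NE?T → r1=0xf1
[2] flags=0000 LT?F → skip
[3] flags=0011 → (cmp)
[4] flags=0011 LS?F → skip
[5] flags=0011 GT?F → skip
[6] flags=1010 → (cmp)
[7] flags=1010 EQ?F → skip
[8] flags=1010 MI?T → r3=0x0c
[9] flags=1010 GT?F → skip

VAL = 0x35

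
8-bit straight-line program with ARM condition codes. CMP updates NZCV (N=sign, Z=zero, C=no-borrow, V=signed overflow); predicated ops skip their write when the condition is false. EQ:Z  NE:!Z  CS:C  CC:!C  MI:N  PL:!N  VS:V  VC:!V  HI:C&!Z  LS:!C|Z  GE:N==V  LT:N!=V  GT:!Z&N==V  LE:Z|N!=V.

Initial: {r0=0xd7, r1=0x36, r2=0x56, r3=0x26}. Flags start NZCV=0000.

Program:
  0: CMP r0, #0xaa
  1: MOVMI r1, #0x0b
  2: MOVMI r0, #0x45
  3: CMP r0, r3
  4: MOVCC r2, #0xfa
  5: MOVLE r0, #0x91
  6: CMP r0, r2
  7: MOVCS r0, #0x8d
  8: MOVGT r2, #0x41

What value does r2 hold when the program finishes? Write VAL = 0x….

VAL = 0x56

[0] flags=0010 → (cmp)
[1] flags=0010 MI?F → skip
[2] flags=0010 MI?F → skip
[3] flags=1010 → (cmp)
[4] flags=1010 CC?F → skip
[5] flags=1010 LE?T → r0=0x91
[6] flags=0011 → (cmp)
[7] flags=0011 CS?T → r0=0x8d
[8] flags=0011 GT?F → skip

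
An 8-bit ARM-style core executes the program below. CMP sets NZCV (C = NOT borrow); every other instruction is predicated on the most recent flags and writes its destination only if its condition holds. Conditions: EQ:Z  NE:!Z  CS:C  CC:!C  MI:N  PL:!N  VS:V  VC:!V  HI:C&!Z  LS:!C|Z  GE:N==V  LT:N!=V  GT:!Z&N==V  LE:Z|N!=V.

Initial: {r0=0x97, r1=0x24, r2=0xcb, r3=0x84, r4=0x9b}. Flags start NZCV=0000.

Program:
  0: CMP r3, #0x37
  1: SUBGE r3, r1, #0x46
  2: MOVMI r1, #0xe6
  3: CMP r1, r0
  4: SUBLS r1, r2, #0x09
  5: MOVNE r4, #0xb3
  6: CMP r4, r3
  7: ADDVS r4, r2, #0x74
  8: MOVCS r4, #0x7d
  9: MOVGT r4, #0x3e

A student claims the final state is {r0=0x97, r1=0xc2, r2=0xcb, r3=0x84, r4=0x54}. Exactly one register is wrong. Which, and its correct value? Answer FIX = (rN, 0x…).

FIX = (r4, 0x3e)

[0] flags=0011 → (cmp)
[1] flags=0011 GE?F → skip
[2] flags=0011 MI?F → skip
[3] flags=1001 → (cmp)
[4] flags=1001 LS?T → r1=0xc2
[5] flags=1001 NE?T → r4=0xb3
[6] flags=0010 → (cmp)
[7] flags=0010 VS?F → skip
[8] flags=0010 CS?T → r4=0x7d
[9] flags=0010 GT?T → r4=0x3e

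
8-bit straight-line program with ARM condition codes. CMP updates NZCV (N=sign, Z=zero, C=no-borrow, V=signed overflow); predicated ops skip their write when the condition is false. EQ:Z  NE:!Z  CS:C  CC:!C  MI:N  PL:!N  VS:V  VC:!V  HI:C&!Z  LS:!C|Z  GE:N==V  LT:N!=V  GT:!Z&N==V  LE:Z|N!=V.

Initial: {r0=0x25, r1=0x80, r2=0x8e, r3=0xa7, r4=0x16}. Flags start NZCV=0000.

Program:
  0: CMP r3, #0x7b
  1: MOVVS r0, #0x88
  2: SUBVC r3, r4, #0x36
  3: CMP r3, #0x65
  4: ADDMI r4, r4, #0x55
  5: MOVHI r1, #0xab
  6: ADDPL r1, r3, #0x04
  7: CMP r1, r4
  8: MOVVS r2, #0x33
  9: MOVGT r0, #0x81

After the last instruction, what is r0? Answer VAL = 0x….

0: ✓ CMP  NZCV=0011
1: ✓ MOVVS  r0←0x88
2: · SUBVC
3: ✓ CMP  NZCV=0011
4: · ADDMI
5: ✓ MOVHI  r1←0xab
6: ✓ ADDPL  r1←0xab
7: ✓ CMP  NZCV=1010
8: · MOVVS
9: · MOVGT

VAL = 0x88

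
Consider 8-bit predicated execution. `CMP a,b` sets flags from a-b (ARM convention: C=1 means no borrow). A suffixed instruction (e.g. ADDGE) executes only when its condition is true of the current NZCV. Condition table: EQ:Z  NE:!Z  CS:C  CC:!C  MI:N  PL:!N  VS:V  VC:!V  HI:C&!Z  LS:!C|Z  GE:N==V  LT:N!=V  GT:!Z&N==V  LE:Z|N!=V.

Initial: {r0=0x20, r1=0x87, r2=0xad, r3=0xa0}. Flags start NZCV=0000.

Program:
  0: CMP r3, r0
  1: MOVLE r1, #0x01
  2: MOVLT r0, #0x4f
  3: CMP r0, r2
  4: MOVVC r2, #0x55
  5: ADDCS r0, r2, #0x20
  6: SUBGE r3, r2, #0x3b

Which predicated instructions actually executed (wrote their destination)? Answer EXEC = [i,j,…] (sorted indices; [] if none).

0: ✓ CMP  NZCV=1010
1: ✓ MOVLE  r1←0x01
2: ✓ MOVLT  r0←0x4f
3: ✓ CMP  NZCV=1001
4: · MOVVC
5: · ADDCS
6: ✓ SUBGE  r3←0x72

EXEC = [1,2,6]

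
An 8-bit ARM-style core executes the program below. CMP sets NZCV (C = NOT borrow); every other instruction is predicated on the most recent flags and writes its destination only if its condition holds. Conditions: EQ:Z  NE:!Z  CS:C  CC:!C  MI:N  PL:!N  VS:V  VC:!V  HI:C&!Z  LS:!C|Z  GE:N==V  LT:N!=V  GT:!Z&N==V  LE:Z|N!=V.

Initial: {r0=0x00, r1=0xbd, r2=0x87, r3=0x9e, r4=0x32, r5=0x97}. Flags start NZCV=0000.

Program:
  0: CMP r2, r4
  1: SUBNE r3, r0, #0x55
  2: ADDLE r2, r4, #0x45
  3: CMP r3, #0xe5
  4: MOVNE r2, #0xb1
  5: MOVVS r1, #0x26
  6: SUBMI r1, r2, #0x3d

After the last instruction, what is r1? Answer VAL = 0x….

VAL = 0x74

0: ✓ CMP  NZCV=0011
1: ✓ SUBNE  r3←0xab
2: ✓ ADDLE  r2←0x77
3: ✓ CMP  NZCV=1000
4: ✓ MOVNE  r2←0xb1
5: · MOVVS
6: ✓ SUBMI  r1←0x74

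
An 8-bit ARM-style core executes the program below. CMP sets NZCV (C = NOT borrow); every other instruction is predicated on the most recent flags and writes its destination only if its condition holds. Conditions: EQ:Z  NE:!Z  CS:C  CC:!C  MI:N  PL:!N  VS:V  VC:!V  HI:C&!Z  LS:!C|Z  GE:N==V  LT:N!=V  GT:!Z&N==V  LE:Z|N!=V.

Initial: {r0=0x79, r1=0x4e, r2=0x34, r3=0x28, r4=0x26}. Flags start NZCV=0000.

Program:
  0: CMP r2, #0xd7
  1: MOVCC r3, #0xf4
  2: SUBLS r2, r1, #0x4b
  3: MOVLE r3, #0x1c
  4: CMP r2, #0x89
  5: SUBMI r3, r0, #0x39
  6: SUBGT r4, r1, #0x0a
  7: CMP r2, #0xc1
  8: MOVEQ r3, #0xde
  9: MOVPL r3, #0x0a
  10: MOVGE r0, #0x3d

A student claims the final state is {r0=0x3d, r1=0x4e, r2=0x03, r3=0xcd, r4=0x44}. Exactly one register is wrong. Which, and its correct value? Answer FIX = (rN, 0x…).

0: ✓ CMP  NZCV=0000
1: ✓ MOVCC  r3←0xf4
2: ✓ SUBLS  r2←0x03
3: · MOVLE
4: ✓ CMP  NZCV=0000
5: · SUBMI
6: ✓ SUBGT  r4←0x44
7: ✓ CMP  NZCV=0000
8: · MOVEQ
9: ✓ MOVPL  r3←0x0a
10: ✓ MOVGE  r0←0x3d

FIX = (r3, 0x0a)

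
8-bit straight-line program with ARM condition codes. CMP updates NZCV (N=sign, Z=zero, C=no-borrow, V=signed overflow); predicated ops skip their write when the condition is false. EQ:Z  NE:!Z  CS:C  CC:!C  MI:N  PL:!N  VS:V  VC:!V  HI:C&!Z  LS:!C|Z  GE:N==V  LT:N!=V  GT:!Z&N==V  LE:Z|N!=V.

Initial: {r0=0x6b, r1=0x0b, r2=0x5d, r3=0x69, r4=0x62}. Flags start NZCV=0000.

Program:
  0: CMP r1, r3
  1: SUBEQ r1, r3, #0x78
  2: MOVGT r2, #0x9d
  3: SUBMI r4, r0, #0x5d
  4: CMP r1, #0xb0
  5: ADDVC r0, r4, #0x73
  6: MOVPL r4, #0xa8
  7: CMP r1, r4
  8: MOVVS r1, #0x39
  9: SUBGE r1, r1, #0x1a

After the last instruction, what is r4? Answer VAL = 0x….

VAL = 0xa8

0: ✓ CMP  NZCV=1000
1: · SUBEQ
2: · MOVGT
3: ✓ SUBMI  r4←0x0e
4: ✓ CMP  NZCV=0000
5: ✓ ADDVC  r0←0x81
6: ✓ MOVPL  r4←0xa8
7: ✓ CMP  NZCV=0000
8: · MOVVS
9: ✓ SUBGE  r1←0xf1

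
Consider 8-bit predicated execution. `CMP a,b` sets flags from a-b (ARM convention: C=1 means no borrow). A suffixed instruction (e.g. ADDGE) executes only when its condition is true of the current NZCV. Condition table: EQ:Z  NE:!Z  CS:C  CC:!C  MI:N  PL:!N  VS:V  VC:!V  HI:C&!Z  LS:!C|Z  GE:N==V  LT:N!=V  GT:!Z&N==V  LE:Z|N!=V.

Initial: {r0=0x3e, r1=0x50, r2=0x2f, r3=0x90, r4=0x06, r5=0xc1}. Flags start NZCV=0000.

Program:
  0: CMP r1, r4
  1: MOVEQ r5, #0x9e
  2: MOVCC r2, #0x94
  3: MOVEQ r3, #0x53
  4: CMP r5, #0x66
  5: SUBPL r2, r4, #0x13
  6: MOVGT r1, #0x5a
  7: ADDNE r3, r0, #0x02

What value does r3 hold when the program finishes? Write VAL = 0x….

[0] flags=0010 → (cmp)
[1] flags=0010 EQ?F → skip
[2] flags=0010 CC?F → skip
[3] flags=0010 EQ?F → skip
[4] flags=0011 → (cmp)
[5] flags=0011 PL?T → r2=0xf3
[6] flags=0011 GT?F → skip
[7] flags=0011 NE?T → r3=0x40

VAL = 0x40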